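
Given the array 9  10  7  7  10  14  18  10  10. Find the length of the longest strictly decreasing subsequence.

2

Let dp[i] be the longest strictly decreasing subsequence ending at i:
i:      1  2  3  4  5  6  7  8  9
a[i]:   9 10  7  7 10 14 18 10 10
dp:     1  1  2  2  1  1  1  2  2
Maximum is 2.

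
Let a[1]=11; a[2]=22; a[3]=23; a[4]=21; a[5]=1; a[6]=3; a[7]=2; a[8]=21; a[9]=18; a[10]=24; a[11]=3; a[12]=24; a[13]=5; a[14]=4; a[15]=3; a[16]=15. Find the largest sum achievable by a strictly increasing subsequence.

80

Let S[i] be the best sum of a strictly increasing subsequence ending at i:
i:      1  2  3  4  5  6  7  8  9 10 11 12 13 14 15 16
a[i]:  11 22 23 21  1  3  2 21 18 24  3 24  5  4  3 15
S:     11 33 56 32  1  4  3 32 29 80  6 80 11 10  6 26
Maximum is 80 (e.g. 11 + 22 + 23 + 24).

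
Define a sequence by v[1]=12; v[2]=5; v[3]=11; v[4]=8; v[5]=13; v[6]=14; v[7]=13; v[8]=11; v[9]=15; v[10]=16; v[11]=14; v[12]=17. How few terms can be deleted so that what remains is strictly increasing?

5

Fewest deletions = n − (longest strictly increasing subsequence).
Patience tails:
12 → extends → [12]
5 → replaces 12 → [5]
11 → extends → [5, 11]
8 → replaces 11 → [5, 8]
13 → extends → [5, 8, 13]
14 → extends → [5, 8, 13, 14]
13 → already a tail → [5, 8, 13, 14]
11 → replaces 13 → [5, 8, 11, 14]
15 → extends → [5, 8, 11, 14, 15]
16 → extends → [5, 8, 11, 14, 15, 16]
14 → already a tail → [5, 8, 11, 14, 15, 16]
17 → extends → [5, 8, 11, 14, 15, 16, 17]
Longest strictly increasing subsequence has length 7, so deletions = 12 − 7 = 5.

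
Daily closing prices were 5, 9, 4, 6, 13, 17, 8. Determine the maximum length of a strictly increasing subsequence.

4

Let dp[i] be the length of the longest such subsequence ending at index i:
i:      1  2  3  4  5  6  7
a[i]:   5  9  4  6 13 17  8
dp:     1  2  1  2  3  4  3
Maximum dp value is 4.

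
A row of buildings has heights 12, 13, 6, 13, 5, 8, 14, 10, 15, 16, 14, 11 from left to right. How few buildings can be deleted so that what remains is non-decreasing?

6

Fewest deletions = n − (longest non-decreasing subsequence).
i:      1  2  3  4  5  6  7  8  9 10 11 12
a[i]:  12 13  6 13  5  8 14 10 15 16 14 11
dp:     1  2  1  3  1  2  4  3  5  6  5  4
max dp = 6, so deletions = 12 − 6 = 6.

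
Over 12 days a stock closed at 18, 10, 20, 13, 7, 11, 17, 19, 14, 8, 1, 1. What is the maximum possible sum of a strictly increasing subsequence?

Let S[i] be the best sum of a strictly increasing subsequence ending at i:
i:      1  2  3  4  5  6  7  8  9 10 11 12
a[i]:  18 10 20 13  7 11 17 19 14  8  1  1
S:     18 10 38 23  7 21 40 59 37 15  1  1
Maximum is 59 (e.g. 10 + 13 + 17 + 19).

59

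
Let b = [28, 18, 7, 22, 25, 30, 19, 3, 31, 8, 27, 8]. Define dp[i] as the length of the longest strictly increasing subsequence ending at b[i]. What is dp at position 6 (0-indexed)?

2

dp[i] = 1 + max{dp[j] : j<i, b[j]<b[i]} (or 1 if no such j):
i:      0  1  2  3  4  5  6  7  8  9 10 11
b[i]:  28 18  7 22 25 30 19  3 31  8 27  8
dp:     1  1  1  2  3  4  2  1  5  2  4  2
At index 6 the value is 2.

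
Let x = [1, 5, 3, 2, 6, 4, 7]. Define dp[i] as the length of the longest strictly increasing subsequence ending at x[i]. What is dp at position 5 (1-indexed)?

3

dp[i] = 1 + max{dp[j] : j<i, x[j]<x[i]} (or 1 if no such j):
i:     1 2 3 4 5 6 7
x[i]:  1 5 3 2 6 4 7
dp:    1 2 2 2 3 3 4
At index 5 the value is 3.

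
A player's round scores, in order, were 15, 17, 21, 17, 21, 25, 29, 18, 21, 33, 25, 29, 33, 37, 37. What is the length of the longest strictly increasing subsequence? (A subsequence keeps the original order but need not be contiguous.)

Track the smallest tail for each achievable length (strict):
15 → extends → [15]
17 → extends → [15, 17]
21 → extends → [15, 17, 21]
17 → already a tail → [15, 17, 21]
21 → already a tail → [15, 17, 21]
25 → extends → [15, 17, 21, 25]
29 → extends → [15, 17, 21, 25, 29]
18 → replaces 21 → [15, 17, 18, 25, 29]
21 → replaces 25 → [15, 17, 18, 21, 29]
33 → extends → [15, 17, 18, 21, 29, 33]
25 → replaces 29 → [15, 17, 18, 21, 25, 33]
29 → replaces 33 → [15, 17, 18, 21, 25, 29]
33 → extends → [15, 17, 18, 21, 25, 29, 33]
37 → extends → [15, 17, 18, 21, 25, 29, 33, 37]
37 → already a tail → [15, 17, 18, 21, 25, 29, 33, 37]
Eight tails, so the longest strictly increasing subsequence has length 8 (e.g. 15, 17, 18, 21, 25, 29, 33, 37).

8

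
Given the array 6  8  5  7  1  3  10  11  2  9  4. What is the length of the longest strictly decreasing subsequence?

4

Let dp[i] be the longest strictly decreasing subsequence ending at i:
i:      1  2  3  4  5  6  7  8  9 10 11
a[i]:   6  8  5  7  1  3 10 11  2  9  4
dp:     1  1  2  2  3  3  1  1  4  2  3
Maximum is 4.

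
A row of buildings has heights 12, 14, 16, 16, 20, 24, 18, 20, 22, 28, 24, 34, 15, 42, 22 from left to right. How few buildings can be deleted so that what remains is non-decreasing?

Fewest deletions = n − (longest non-decreasing subsequence).
Patience tails:
12 → extends → [12]
14 → extends → [12, 14]
16 → extends → [12, 14, 16]
16 → extends → [12, 14, 16, 16]
20 → extends → [12, 14, 16, 16, 20]
24 → extends → [12, 14, 16, 16, 20, 24]
18 → replaces 20 → [12, 14, 16, 16, 18, 24]
20 → replaces 24 → [12, 14, 16, 16, 18, 20]
22 → extends → [12, 14, 16, 16, 18, 20, 22]
28 → extends → [12, 14, 16, 16, 18, 20, 22, 28]
24 → replaces 28 → [12, 14, 16, 16, 18, 20, 22, 24]
34 → extends → [12, 14, 16, 16, 18, 20, 22, 24, 34]
15 → replaces 16 → [12, 14, 15, 16, 18, 20, 22, 24, 34]
42 → extends → [12, 14, 15, 16, 18, 20, 22, 24, 34, 42]
22 → replaces 24 → [12, 14, 15, 16, 18, 20, 22, 22, 34, 42]
Longest non-decreasing subsequence has length 10, so deletions = 15 − 10 = 5.

5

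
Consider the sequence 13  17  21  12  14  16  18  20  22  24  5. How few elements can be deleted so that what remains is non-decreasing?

Fewest deletions = n − (longest non-decreasing subsequence).
Patience tails:
13 → extends → [13]
17 → extends → [13, 17]
21 → extends → [13, 17, 21]
12 → replaces 13 → [12, 17, 21]
14 → replaces 17 → [12, 14, 21]
16 → replaces 21 → [12, 14, 16]
18 → extends → [12, 14, 16, 18]
20 → extends → [12, 14, 16, 18, 20]
22 → extends → [12, 14, 16, 18, 20, 22]
24 → extends → [12, 14, 16, 18, 20, 22, 24]
5 → replaces 12 → [5, 14, 16, 18, 20, 22, 24]
Longest non-decreasing subsequence has length 7, so deletions = 11 − 7 = 4.

4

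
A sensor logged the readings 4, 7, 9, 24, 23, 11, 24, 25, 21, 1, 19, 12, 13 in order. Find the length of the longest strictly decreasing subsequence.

5

Let dp[i] be the longest strictly decreasing subsequence ending at i:
i:      1  2  3  4  5  6  7  8  9 10 11 12 13
a[i]:   4  7  9 24 23 11 24 25 21  1 19 12 13
dp:     1  1  1  1  2  3  1  1  3  4  4  5  5
Maximum is 5.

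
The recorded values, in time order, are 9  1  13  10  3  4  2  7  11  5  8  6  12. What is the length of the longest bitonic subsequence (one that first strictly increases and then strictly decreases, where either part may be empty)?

inc[i] = longest strictly increasing subsequence ending at i; dec[i] = longest strictly decreasing subsequence starting at i:
i:      1  2  3  4  5  6  7  8  9 10 11 12 13
a[i]:   9  1 13 10  3  4  2  7 11  5  8  6 12
inc:    1  1  2  2  2  3  2  4  5  4  5  5  6
dec:    3  1  4  3  2  2  1  2  3  1  2  1  1
Best peak at i=9 (value 11): inc=5, dec=3, length 5+3−1 = 7.

7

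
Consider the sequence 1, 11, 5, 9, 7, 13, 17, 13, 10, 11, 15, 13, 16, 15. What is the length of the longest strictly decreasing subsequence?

3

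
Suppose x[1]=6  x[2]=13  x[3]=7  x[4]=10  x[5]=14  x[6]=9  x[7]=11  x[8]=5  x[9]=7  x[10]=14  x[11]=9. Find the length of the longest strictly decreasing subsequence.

Let dp[i] be the longest strictly decreasing subsequence ending at i:
i:      1  2  3  4  5  6  7  8  9 10 11
x[i]:   6 13  7 10 14  9 11  5  7 14  9
dp:     1  1  2  2  1  3  2  4  4  1  3
Maximum is 4.

4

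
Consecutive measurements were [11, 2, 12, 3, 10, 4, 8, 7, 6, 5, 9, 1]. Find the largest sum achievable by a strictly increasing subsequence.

26

Let S[i] be the best sum of a strictly increasing subsequence ending at i:
i:      1  2  3  4  5  6  7  8  9 10 11 12
a[i]:  11  2 12  3 10  4  8  7  6  5  9  1
S:     11  2 23  5 15  9 17 16 15 14 26  1
Maximum is 26 (e.g. 2 + 3 + 4 + 8 + 9).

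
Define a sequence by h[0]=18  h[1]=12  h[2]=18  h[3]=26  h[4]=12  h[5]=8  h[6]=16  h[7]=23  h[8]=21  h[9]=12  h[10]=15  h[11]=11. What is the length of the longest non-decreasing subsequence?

4

Track the smallest tail for each achievable length (allowing ties):
18 → extends → [18]
12 → replaces 18 → [12]
18 → extends → [12, 18]
26 → extends → [12, 18, 26]
12 → replaces 18 → [12, 12, 26]
8 → replaces 12 → [8, 12, 26]
16 → replaces 26 → [8, 12, 16]
23 → extends → [8, 12, 16, 23]
21 → replaces 23 → [8, 12, 16, 21]
12 → replaces 16 → [8, 12, 12, 21]
15 → replaces 21 → [8, 12, 12, 15]
11 → replaces 12 → [8, 11, 12, 15]
Four tails, so the longest non-decreasing subsequence has length 4 (e.g. 12, 12, 16, 23).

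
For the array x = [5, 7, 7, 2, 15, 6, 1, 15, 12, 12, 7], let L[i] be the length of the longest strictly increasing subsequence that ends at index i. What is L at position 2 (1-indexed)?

dp[i] = 1 + max{dp[j] : j<i, x[j]<x[i]} (or 1 if no such j):
i:      1  2  3  4  5  6  7  8  9 10 11
x[i]:   5  7  7  2 15  6  1 15 12 12  7
dp:     1  2  2  1  3  2  1  3  3  3  3
At index 2 the value is 2.

2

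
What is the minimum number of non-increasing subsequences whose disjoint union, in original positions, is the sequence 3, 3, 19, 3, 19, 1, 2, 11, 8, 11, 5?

4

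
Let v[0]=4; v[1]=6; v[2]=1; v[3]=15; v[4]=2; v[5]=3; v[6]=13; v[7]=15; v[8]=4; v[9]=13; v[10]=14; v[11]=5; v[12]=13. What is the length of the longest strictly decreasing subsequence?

3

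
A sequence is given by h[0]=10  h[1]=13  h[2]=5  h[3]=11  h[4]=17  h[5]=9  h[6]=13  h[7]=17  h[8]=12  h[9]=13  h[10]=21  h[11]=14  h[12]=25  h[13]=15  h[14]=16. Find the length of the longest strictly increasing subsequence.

7

Track the smallest tail for each achievable length (strict):
10 → extends → [10]
13 → extends → [10, 13]
5 → replaces 10 → [5, 13]
11 → replaces 13 → [5, 11]
17 → extends → [5, 11, 17]
9 → replaces 11 → [5, 9, 17]
13 → replaces 17 → [5, 9, 13]
17 → extends → [5, 9, 13, 17]
12 → replaces 13 → [5, 9, 12, 17]
13 → replaces 17 → [5, 9, 12, 13]
21 → extends → [5, 9, 12, 13, 21]
14 → replaces 21 → [5, 9, 12, 13, 14]
25 → extends → [5, 9, 12, 13, 14, 25]
15 → replaces 25 → [5, 9, 12, 13, 14, 15]
16 → extends → [5, 9, 12, 13, 14, 15, 16]
Seven tails, so the longest strictly increasing subsequence has length 7 (e.g. 10, 11, 12, 13, 14, 15, 16).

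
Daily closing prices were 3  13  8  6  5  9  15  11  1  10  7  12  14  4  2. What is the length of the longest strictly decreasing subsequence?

Negate each value so 'decreasing' becomes 'increasing', then run patience tails on the negated sequence:
-3 → extends → [-3]
-13 → replaces -3 → [-13]
-8 → extends → [-13, -8]
-6 → extends → [-13, -8, -6]
-5 → extends → [-13, -8, -6, -5]
-9 → replaces -8 → [-13, -9, -6, -5]
-15 → replaces -13 → [-15, -9, -6, -5]
-11 → replaces -9 → [-15, -11, -6, -5]
-1 → extends → [-15, -11, -6, -5, -1]
-10 → replaces -6 → [-15, -11, -10, -5, -1]
-7 → replaces -5 → [-15, -11, -10, -7, -1]
-12 → replaces -11 → [-15, -12, -10, -7, -1]
-14 → replaces -12 → [-15, -14, -10, -7, -1]
-4 → replaces -1 → [-15, -14, -10, -7, -4]
-2 → extends → [-15, -14, -10, -7, -4, -2]
Six tails, so the longest strictly decreasing subsequence of the original has length 6.

6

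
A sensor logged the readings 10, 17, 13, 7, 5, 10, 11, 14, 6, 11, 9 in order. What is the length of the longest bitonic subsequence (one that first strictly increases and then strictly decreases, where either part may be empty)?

inc[i] = longest strictly increasing subsequence ending at i; dec[i] = longest strictly decreasing subsequence starting at i:
i:      1  2  3  4  5  6  7  8  9 10 11
a[i]:  10 17 13  7  5 10 11 14  6 11  9
inc:    1  2  2  1  1  2  3  4  2  3  3
dec:    3  4  3  2  1  2  2  3  1  2  1
Best peak at i=8 (value 14): inc=4, dec=3, length 4+3−1 = 6.

6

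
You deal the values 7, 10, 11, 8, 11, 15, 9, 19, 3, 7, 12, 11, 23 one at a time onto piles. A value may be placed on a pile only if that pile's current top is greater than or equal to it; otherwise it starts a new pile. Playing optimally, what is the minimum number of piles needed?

6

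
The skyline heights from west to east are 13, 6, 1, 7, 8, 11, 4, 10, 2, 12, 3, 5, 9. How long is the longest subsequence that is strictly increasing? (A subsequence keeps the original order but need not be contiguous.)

5

Let dp[i] be the length of the longest such subsequence ending at index i:
i:      1  2  3  4  5  6  7  8  9 10 11 12 13
a[i]:  13  6  1  7  8 11  4 10  2 12  3  5  9
dp:     1  1  1  2  3  4  2  4  2  5  3  4  5
Maximum dp value is 5.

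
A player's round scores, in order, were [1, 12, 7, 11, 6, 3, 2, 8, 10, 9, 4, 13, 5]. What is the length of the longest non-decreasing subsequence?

Track the smallest tail for each achievable length (allowing ties):
1 → extends → [1]
12 → extends → [1, 12]
7 → replaces 12 → [1, 7]
11 → extends → [1, 7, 11]
6 → replaces 7 → [1, 6, 11]
3 → replaces 6 → [1, 3, 11]
2 → replaces 3 → [1, 2, 11]
8 → replaces 11 → [1, 2, 8]
10 → extends → [1, 2, 8, 10]
9 → replaces 10 → [1, 2, 8, 9]
4 → replaces 8 → [1, 2, 4, 9]
13 → extends → [1, 2, 4, 9, 13]
5 → replaces 9 → [1, 2, 4, 5, 13]
Five tails, so the longest non-decreasing subsequence has length 5 (e.g. 1, 7, 8, 10, 13).

5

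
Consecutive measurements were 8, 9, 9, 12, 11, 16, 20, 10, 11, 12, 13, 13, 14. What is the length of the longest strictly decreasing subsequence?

3

Let dp[i] be the longest strictly decreasing subsequence ending at i:
i:      1  2  3  4  5  6  7  8  9 10 11 12 13
a[i]:   8  9  9 12 11 16 20 10 11 12 13 13 14
dp:     1  1  1  1  2  1  1  3  2  2  2  2  2
Maximum is 3.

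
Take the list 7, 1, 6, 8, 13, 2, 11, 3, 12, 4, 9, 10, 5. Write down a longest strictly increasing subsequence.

1, 2, 3, 4, 9, 10

Patience tails give the LIS length; then backtrack through the dp parents:
7 → extends → [7]
1 → replaces 7 → [1]
6 → extends → [1, 6]
8 → extends → [1, 6, 8]
13 → extends → [1, 6, 8, 13]
2 → replaces 6 → [1, 2, 8, 13]
11 → replaces 13 → [1, 2, 8, 11]
3 → replaces 8 → [1, 2, 3, 11]
12 → extends → [1, 2, 3, 11, 12]
4 → replaces 11 → [1, 2, 3, 4, 12]
9 → replaces 12 → [1, 2, 3, 4, 9]
10 → extends → [1, 2, 3, 4, 9, 10]
5 → replaces 9 → [1, 2, 3, 4, 5, 10]
Length 6; one witness is 1, 2, 3, 4, 9, 10.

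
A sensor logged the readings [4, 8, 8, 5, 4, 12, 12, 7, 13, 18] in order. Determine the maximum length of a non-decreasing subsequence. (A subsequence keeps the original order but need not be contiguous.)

Track the smallest tail for each achievable length (allowing ties):
4 → extends → [4]
8 → extends → [4, 8]
8 → extends → [4, 8, 8]
5 → replaces 8 → [4, 5, 8]
4 → replaces 5 → [4, 4, 8]
12 → extends → [4, 4, 8, 12]
12 → extends → [4, 4, 8, 12, 12]
7 → replaces 8 → [4, 4, 7, 12, 12]
13 → extends → [4, 4, 7, 12, 12, 13]
18 → extends → [4, 4, 7, 12, 12, 13, 18]
Seven tails, so the longest non-decreasing subsequence has length 7 (e.g. 4, 8, 8, 12, 12, 13, 18).

7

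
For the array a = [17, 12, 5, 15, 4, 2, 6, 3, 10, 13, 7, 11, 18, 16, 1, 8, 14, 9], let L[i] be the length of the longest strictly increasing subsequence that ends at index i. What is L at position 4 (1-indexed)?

2

dp[i] = 1 + max{dp[j] : j<i, a[j]<a[i]} (or 1 if no such j):
i:      1  2  3  4  5  6  7  8  9 10 11 12 13 14 15 16 17 18
a[i]:  17 12  5 15  4  2  6  3 10 13  7 11 18 16  1  8 14  9
dp:     1  1  1  2  1  1  2  2  3  4  3  4  5  5  1  4  5  5
At index 4 the value is 2.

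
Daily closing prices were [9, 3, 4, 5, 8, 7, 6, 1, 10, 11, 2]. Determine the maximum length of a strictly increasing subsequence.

Track the smallest tail for each achievable length (strict):
9 → extends → [9]
3 → replaces 9 → [3]
4 → extends → [3, 4]
5 → extends → [3, 4, 5]
8 → extends → [3, 4, 5, 8]
7 → replaces 8 → [3, 4, 5, 7]
6 → replaces 7 → [3, 4, 5, 6]
1 → replaces 3 → [1, 4, 5, 6]
10 → extends → [1, 4, 5, 6, 10]
11 → extends → [1, 4, 5, 6, 10, 11]
2 → replaces 4 → [1, 2, 5, 6, 10, 11]
Six tails, so the longest strictly increasing subsequence has length 6 (e.g. 3, 4, 5, 8, 10, 11).

6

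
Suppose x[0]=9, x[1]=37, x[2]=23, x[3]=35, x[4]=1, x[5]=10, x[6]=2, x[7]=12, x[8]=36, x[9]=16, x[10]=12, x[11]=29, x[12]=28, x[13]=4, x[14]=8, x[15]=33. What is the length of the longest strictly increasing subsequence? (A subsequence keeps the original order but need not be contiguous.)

Let dp[i] be the length of the longest such subsequence ending at index i:
i:      0  1  2  3  4  5  6  7  8  9 10 11 12 13 14 15
x[i]:   9 37 23 35  1 10  2 12 36 16 12 29 28  4  8 33
dp:     1  2  2  3  1  2  2  3  4  4  3  5  5  3  4  6
Maximum dp value is 6.

6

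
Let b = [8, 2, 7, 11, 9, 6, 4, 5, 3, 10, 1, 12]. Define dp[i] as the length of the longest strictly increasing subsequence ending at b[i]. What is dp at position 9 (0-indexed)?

dp[i] = 1 + max{dp[j] : j<i, b[j]<b[i]} (or 1 if no such j):
i:      0  1  2  3  4  5  6  7  8  9 10 11
b[i]:   8  2  7 11  9  6  4  5  3 10  1 12
dp:     1  1  2  3  3  2  2  3  2  4  1  5
At index 9 the value is 4.

4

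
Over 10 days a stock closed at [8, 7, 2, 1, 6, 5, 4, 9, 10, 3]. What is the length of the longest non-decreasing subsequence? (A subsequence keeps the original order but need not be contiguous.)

4

Let dp[i] be the length of the longest such subsequence ending at index i:
i:      1  2  3  4  5  6  7  8  9 10
a[i]:   8  7  2  1  6  5  4  9 10  3
dp:     1  1  1  1  2  2  2  3  4  2
Maximum dp value is 4.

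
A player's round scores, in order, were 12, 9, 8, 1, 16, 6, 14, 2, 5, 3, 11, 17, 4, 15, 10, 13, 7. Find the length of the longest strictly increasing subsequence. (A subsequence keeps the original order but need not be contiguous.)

6

Let dp[i] be the length of the longest such subsequence ending at index i:
i:      1  2  3  4  5  6  7  8  9 10 11 12 13 14 15 16 17
a[i]:  12  9  8  1 16  6 14  2  5  3 11 17  4 15 10 13  7
dp:     1  1  1  1  2  2  3  2  3  3  4  5  4  5  5  6  5
Maximum dp value is 6.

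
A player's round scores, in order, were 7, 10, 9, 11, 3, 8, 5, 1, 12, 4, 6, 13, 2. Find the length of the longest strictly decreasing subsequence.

Let dp[i] be the longest strictly decreasing subsequence ending at i:
i:      1  2  3  4  5  6  7  8  9 10 11 12 13
a[i]:   7 10  9 11  3  8  5  1 12  4  6 13  2
dp:     1  1  2  1  3  3  4  5  1  5  4  1  6
Maximum is 6.

6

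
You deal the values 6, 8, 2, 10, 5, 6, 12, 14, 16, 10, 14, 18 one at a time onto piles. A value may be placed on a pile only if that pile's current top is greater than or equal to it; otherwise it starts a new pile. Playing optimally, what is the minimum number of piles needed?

7

Place each on the leftmost legal pile:
6 → new pile 1 (tops now [6])
8 → new pile 2 (tops now [6, 8])
2 → pile 1 (tops now [2, 8])
10 → new pile 3 (tops now [2, 8, 10])
5 → pile 2 (tops now [2, 5, 10])
6 → pile 3 (tops now [2, 5, 6])
12 → new pile 4 (tops now [2, 5, 6, 12])
14 → new pile 5 (tops now [2, 5, 6, 12, 14])
16 → new pile 6 (tops now [2, 5, 6, 12, 14, 16])
10 → pile 4 (tops now [2, 5, 6, 10, 14, 16])
14 → pile 5 (tops now [2, 5, 6, 10, 14, 16])
18 → new pile 7 (tops now [2, 5, 6, 10, 14, 16, 18])
Seven piles.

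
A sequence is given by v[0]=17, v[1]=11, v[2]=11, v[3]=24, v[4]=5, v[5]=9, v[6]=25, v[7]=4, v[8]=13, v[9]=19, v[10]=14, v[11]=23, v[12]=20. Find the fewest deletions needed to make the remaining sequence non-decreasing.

Fewest deletions = n − (longest non-decreasing subsequence).
Patience tails:
17 → extends → [17]
11 → replaces 17 → [11]
11 → extends → [11, 11]
24 → extends → [11, 11, 24]
5 → replaces 11 → [5, 11, 24]
9 → replaces 11 → [5, 9, 24]
25 → extends → [5, 9, 24, 25]
4 → replaces 5 → [4, 9, 24, 25]
13 → replaces 24 → [4, 9, 13, 25]
19 → replaces 25 → [4, 9, 13, 19]
14 → replaces 19 → [4, 9, 13, 14]
23 → extends → [4, 9, 13, 14, 23]
20 → replaces 23 → [4, 9, 13, 14, 20]
Longest non-decreasing subsequence has length 5, so deletions = 13 − 5 = 8.

8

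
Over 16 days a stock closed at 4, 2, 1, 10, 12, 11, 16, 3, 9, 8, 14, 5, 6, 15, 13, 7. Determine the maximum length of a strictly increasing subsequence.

Track the smallest tail for each achievable length (strict):
4 → extends → [4]
2 → replaces 4 → [2]
1 → replaces 2 → [1]
10 → extends → [1, 10]
12 → extends → [1, 10, 12]
11 → replaces 12 → [1, 10, 11]
16 → extends → [1, 10, 11, 16]
3 → replaces 10 → [1, 3, 11, 16]
9 → replaces 11 → [1, 3, 9, 16]
8 → replaces 9 → [1, 3, 8, 16]
14 → replaces 16 → [1, 3, 8, 14]
5 → replaces 8 → [1, 3, 5, 14]
6 → replaces 14 → [1, 3, 5, 6]
15 → extends → [1, 3, 5, 6, 15]
13 → replaces 15 → [1, 3, 5, 6, 13]
7 → replaces 13 → [1, 3, 5, 6, 7]
Five tails, so the longest strictly increasing subsequence has length 5 (e.g. 4, 10, 12, 14, 15).

5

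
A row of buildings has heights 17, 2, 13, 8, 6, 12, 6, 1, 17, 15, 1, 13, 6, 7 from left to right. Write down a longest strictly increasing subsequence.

Patience tails give the LIS length; then backtrack through the dp parents:
17 → extends → [17]
2 → replaces 17 → [2]
13 → extends → [2, 13]
8 → replaces 13 → [2, 8]
6 → replaces 8 → [2, 6]
12 → extends → [2, 6, 12]
6 → already a tail → [2, 6, 12]
1 → replaces 2 → [1, 6, 12]
17 → extends → [1, 6, 12, 17]
15 → replaces 17 → [1, 6, 12, 15]
1 → already a tail → [1, 6, 12, 15]
13 → replaces 15 → [1, 6, 12, 13]
6 → already a tail → [1, 6, 12, 13]
7 → replaces 12 → [1, 6, 7, 13]
Length 4; one witness is 2, 8, 12, 17.

2, 8, 12, 17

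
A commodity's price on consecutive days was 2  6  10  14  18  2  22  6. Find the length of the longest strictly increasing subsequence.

Let dp[i] be the length of the longest such subsequence ending at index i:
i:      1  2  3  4  5  6  7  8
a[i]:   2  6 10 14 18  2 22  6
dp:     1  2  3  4  5  1  6  2
Maximum dp value is 6.

6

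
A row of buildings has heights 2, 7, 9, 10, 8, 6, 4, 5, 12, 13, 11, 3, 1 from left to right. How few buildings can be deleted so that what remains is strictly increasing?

7

Fewest deletions = n − (longest strictly increasing subsequence).
i:      1  2  3  4  5  6  7  8  9 10 11 12 13
a[i]:   2  7  9 10  8  6  4  5 12 13 11  3  1
dp:     1  2  3  4  3  2  2  3  5  6  5  2  1
max dp = 6, so deletions = 13 − 6 = 7.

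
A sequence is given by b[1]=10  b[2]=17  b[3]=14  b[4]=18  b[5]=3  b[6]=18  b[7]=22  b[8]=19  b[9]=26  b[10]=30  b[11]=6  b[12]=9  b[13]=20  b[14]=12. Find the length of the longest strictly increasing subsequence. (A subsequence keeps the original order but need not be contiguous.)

Track the smallest tail for each achievable length (strict):
10 → extends → [10]
17 → extends → [10, 17]
14 → replaces 17 → [10, 14]
18 → extends → [10, 14, 18]
3 → replaces 10 → [3, 14, 18]
18 → already a tail → [3, 14, 18]
22 → extends → [3, 14, 18, 22]
19 → replaces 22 → [3, 14, 18, 19]
26 → extends → [3, 14, 18, 19, 26]
30 → extends → [3, 14, 18, 19, 26, 30]
6 → replaces 14 → [3, 6, 18, 19, 26, 30]
9 → replaces 18 → [3, 6, 9, 19, 26, 30]
20 → replaces 26 → [3, 6, 9, 19, 20, 30]
12 → replaces 19 → [3, 6, 9, 12, 20, 30]
Six tails, so the longest strictly increasing subsequence has length 6 (e.g. 10, 17, 18, 22, 26, 30).

6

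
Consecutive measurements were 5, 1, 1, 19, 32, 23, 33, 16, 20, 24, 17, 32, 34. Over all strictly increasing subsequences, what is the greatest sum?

137

Let S[i] be the best sum of a strictly increasing subsequence ending at i:
i:       1   2   3   4   5   6   7   8   9  10  11  12  13
a[i]:    5   1   1  19  32  23  33  16  20  24  17  32  34
S:       5   1   1  24  56  47  89  21  44  71  38 103 137
Maximum is 137 (e.g. 5 + 19 + 23 + 24 + 32 + 34).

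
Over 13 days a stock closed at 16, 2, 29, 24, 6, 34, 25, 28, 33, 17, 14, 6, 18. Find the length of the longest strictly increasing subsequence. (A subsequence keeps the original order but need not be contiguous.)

5

Let dp[i] be the length of the longest such subsequence ending at index i:
i:      1  2  3  4  5  6  7  8  9 10 11 12 13
a[i]:  16  2 29 24  6 34 25 28 33 17 14  6 18
dp:     1  1  2  2  2  3  3  4  5  3  3  2  4
Maximum dp value is 5.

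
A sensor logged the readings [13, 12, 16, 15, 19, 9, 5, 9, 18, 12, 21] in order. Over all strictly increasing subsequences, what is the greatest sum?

69

Let S[i] be the best sum of a strictly increasing subsequence ending at i:
i:      1  2  3  4  5  6  7  8  9 10 11
a[i]:  13 12 16 15 19  9  5  9 18 12 21
S:     13 12 29 28 48  9  5 14 47 26 69
Maximum is 69 (e.g. 13 + 16 + 19 + 21).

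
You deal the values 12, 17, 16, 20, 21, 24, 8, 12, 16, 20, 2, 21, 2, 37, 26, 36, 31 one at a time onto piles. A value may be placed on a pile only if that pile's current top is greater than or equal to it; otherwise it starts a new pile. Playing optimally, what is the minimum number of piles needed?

7

The minimum number of non-increasing subsequences covering a sequence equals the length of its longest strictly increasing subsequence.
LIS length is 7 (e.g. 12, 17, 20, 21, 24, 26, 36), so 7 piles are needed.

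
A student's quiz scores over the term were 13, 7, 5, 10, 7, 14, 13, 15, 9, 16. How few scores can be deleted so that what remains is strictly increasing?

Fewest deletions = n − (longest strictly increasing subsequence).
i:      1  2  3  4  5  6  7  8  9 10
a[i]:  13  7  5 10  7 14 13 15  9 16
dp:     1  1  1  2  2  3  3  4  3  5
max dp = 5, so deletions = 10 − 5 = 5.

5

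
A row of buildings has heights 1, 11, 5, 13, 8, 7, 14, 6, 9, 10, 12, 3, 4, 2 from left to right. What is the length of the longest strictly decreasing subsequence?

Negate each value so 'decreasing' becomes 'increasing', then run patience tails on the negated sequence:
-1 → extends → [-1]
-11 → replaces -1 → [-11]
-5 → extends → [-11, -5]
-13 → replaces -11 → [-13, -5]
-8 → replaces -5 → [-13, -8]
-7 → extends → [-13, -8, -7]
-14 → replaces -13 → [-14, -8, -7]
-6 → extends → [-14, -8, -7, -6]
-9 → replaces -8 → [-14, -9, -7, -6]
-10 → replaces -9 → [-14, -10, -7, -6]
-12 → replaces -10 → [-14, -12, -7, -6]
-3 → extends → [-14, -12, -7, -6, -3]
-4 → replaces -3 → [-14, -12, -7, -6, -4]
-2 → extends → [-14, -12, -7, -6, -4, -2]
Six tails, so the longest strictly decreasing subsequence of the original has length 6.

6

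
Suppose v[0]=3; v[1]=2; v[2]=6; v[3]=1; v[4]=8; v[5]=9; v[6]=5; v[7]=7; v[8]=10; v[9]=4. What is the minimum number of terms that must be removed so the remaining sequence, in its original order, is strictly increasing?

Fewest deletions = n − (longest strictly increasing subsequence).
Patience tails:
3 → extends → [3]
2 → replaces 3 → [2]
6 → extends → [2, 6]
1 → replaces 2 → [1, 6]
8 → extends → [1, 6, 8]
9 → extends → [1, 6, 8, 9]
5 → replaces 6 → [1, 5, 8, 9]
7 → replaces 8 → [1, 5, 7, 9]
10 → extends → [1, 5, 7, 9, 10]
4 → replaces 5 → [1, 4, 7, 9, 10]
Longest strictly increasing subsequence has length 5, so deletions = 10 − 5 = 5.

5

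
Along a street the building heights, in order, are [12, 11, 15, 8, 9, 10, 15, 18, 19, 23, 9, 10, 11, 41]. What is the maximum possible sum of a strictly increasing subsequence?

Let S[i] be the best sum of a strictly increasing subsequence ending at i:
i:       1   2   3   4   5   6   7   8   9  10  11  12  13  14
a[i]:   12  11  15   8   9  10  15  18  19  23   9  10  11  41
S:      12  11  27   8  17  27  42  60  79 102  17  27  38 143
Maximum is 143 (e.g. 8 + 9 + 10 + 15 + 18 + 19 + 23 + 41).

143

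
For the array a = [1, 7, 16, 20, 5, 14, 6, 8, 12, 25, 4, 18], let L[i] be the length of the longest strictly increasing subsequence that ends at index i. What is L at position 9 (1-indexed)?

5

dp[i] = 1 + max{dp[j] : j<i, a[j]<a[i]} (or 1 if no such j):
i:      1  2  3  4  5  6  7  8  9 10 11 12
a[i]:   1  7 16 20  5 14  6  8 12 25  4 18
dp:     1  2  3  4  2  3  3  4  5  6  2  6
At index 9 the value is 5.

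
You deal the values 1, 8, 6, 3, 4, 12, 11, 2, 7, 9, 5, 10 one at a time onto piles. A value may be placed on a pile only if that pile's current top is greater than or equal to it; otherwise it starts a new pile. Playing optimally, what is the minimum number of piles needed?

6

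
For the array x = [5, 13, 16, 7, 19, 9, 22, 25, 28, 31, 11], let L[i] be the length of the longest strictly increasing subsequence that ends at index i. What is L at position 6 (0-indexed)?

dp[i] = 1 + max{dp[j] : j<i, x[j]<x[i]} (or 1 if no such j):
i:      0  1  2  3  4  5  6  7  8  9 10
x[i]:   5 13 16  7 19  9 22 25 28 31 11
dp:     1  2  3  2  4  3  5  6  7  8  4
At index 6 the value is 5.

5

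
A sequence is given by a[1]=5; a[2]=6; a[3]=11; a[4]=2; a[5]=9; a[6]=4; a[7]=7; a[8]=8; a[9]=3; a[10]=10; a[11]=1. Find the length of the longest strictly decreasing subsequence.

Let dp[i] be the longest strictly decreasing subsequence ending at i:
i:      1  2  3  4  5  6  7  8  9 10 11
a[i]:   5  6 11  2  9  4  7  8  3 10  1
dp:     1  1  1  2  2  3  3  3  4  2  5
Maximum is 5.

5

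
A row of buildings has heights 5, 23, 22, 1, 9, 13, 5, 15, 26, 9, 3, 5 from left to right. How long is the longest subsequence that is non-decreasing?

Track the smallest tail for each achievable length (allowing ties):
5 → extends → [5]
23 → extends → [5, 23]
22 → replaces 23 → [5, 22]
1 → replaces 5 → [1, 22]
9 → replaces 22 → [1, 9]
13 → extends → [1, 9, 13]
5 → replaces 9 → [1, 5, 13]
15 → extends → [1, 5, 13, 15]
26 → extends → [1, 5, 13, 15, 26]
9 → replaces 13 → [1, 5, 9, 15, 26]
3 → replaces 5 → [1, 3, 9, 15, 26]
5 → replaces 9 → [1, 3, 5, 15, 26]
Five tails, so the longest non-decreasing subsequence has length 5 (e.g. 5, 9, 13, 15, 26).

5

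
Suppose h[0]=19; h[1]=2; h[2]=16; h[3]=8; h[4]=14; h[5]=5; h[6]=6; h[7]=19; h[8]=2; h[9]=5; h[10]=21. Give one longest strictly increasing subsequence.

2, 8, 14, 19, 21

Patience tails give the LIS length; then backtrack through the dp parents:
19 → extends → [19]
2 → replaces 19 → [2]
16 → extends → [2, 16]
8 → replaces 16 → [2, 8]
14 → extends → [2, 8, 14]
5 → replaces 8 → [2, 5, 14]
6 → replaces 14 → [2, 5, 6]
19 → extends → [2, 5, 6, 19]
2 → already a tail → [2, 5, 6, 19]
5 → already a tail → [2, 5, 6, 19]
21 → extends → [2, 5, 6, 19, 21]
Length 5; one witness is 2, 8, 14, 19, 21.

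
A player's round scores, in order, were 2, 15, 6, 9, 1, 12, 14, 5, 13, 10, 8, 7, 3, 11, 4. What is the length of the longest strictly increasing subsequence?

5

Let dp[i] be the length of the longest such subsequence ending at index i:
i:      1  2  3  4  5  6  7  8  9 10 11 12 13 14 15
a[i]:   2 15  6  9  1 12 14  5 13 10  8  7  3 11  4
dp:     1  2  2  3  1  4  5  2  5  4  3  3  2  5  3
Maximum dp value is 5.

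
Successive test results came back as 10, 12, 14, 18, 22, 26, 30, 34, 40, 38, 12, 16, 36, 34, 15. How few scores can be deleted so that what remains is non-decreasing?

6

Fewest deletions = n − (longest non-decreasing subsequence).
Patience tails:
10 → extends → [10]
12 → extends → [10, 12]
14 → extends → [10, 12, 14]
18 → extends → [10, 12, 14, 18]
22 → extends → [10, 12, 14, 18, 22]
26 → extends → [10, 12, 14, 18, 22, 26]
30 → extends → [10, 12, 14, 18, 22, 26, 30]
34 → extends → [10, 12, 14, 18, 22, 26, 30, 34]
40 → extends → [10, 12, 14, 18, 22, 26, 30, 34, 40]
38 → replaces 40 → [10, 12, 14, 18, 22, 26, 30, 34, 38]
12 → replaces 14 → [10, 12, 12, 18, 22, 26, 30, 34, 38]
16 → replaces 18 → [10, 12, 12, 16, 22, 26, 30, 34, 38]
36 → replaces 38 → [10, 12, 12, 16, 22, 26, 30, 34, 36]
34 → replaces 36 → [10, 12, 12, 16, 22, 26, 30, 34, 34]
15 → replaces 16 → [10, 12, 12, 15, 22, 26, 30, 34, 34]
Longest non-decreasing subsequence has length 9, so deletions = 15 − 9 = 6.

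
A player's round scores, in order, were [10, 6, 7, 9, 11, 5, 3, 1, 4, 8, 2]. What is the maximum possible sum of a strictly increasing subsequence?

33

Let S[i] be the best sum of a strictly increasing subsequence ending at i:
i:      1  2  3  4  5  6  7  8  9 10 11
a[i]:  10  6  7  9 11  5  3  1  4  8  2
S:     10  6 13 22 33  5  3  1  7 21  3
Maximum is 33 (e.g. 6 + 7 + 9 + 11).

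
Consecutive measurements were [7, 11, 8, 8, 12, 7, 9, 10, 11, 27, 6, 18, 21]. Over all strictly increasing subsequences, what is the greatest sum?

84

Let S[i] be the best sum of a strictly increasing subsequence ending at i:
i:      1  2  3  4  5  6  7  8  9 10 11 12 13
a[i]:   7 11  8  8 12  7  9 10 11 27  6 18 21
S:      7 18 15 15 30  7 24 34 45 72  6 63 84
Maximum is 84 (e.g. 7 + 8 + 9 + 10 + 11 + 18 + 21).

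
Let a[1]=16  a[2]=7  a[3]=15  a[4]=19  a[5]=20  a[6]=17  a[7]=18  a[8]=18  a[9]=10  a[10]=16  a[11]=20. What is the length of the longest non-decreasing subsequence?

Let dp[i] be the length of the longest such subsequence ending at index i:
i:      1  2  3  4  5  6  7  8  9 10 11
a[i]:  16  7 15 19 20 17 18 18 10 16 20
dp:     1  1  2  3  4  3  4  5  2  3  6
Maximum dp value is 6.

6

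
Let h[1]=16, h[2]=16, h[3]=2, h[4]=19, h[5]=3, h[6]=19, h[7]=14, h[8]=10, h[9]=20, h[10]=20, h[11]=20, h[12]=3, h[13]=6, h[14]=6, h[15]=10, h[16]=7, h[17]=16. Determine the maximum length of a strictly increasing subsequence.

Track the smallest tail for each achievable length (strict):
16 → extends → [16]
16 → already a tail → [16]
2 → replaces 16 → [2]
19 → extends → [2, 19]
3 → replaces 19 → [2, 3]
19 → extends → [2, 3, 19]
14 → replaces 19 → [2, 3, 14]
10 → replaces 14 → [2, 3, 10]
20 → extends → [2, 3, 10, 20]
20 → already a tail → [2, 3, 10, 20]
20 → already a tail → [2, 3, 10, 20]
3 → already a tail → [2, 3, 10, 20]
6 → replaces 10 → [2, 3, 6, 20]
6 → already a tail → [2, 3, 6, 20]
10 → replaces 20 → [2, 3, 6, 10]
7 → replaces 10 → [2, 3, 6, 7]
16 → extends → [2, 3, 6, 7, 16]
Five tails, so the longest strictly increasing subsequence has length 5 (e.g. 2, 3, 6, 10, 16).

5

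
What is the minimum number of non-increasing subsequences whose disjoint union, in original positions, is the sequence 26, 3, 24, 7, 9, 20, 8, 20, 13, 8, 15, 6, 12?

5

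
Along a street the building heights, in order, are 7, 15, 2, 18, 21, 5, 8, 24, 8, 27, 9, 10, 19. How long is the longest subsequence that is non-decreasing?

7

Track the smallest tail for each achievable length (allowing ties):
7 → extends → [7]
15 → extends → [7, 15]
2 → replaces 7 → [2, 15]
18 → extends → [2, 15, 18]
21 → extends → [2, 15, 18, 21]
5 → replaces 15 → [2, 5, 18, 21]
8 → replaces 18 → [2, 5, 8, 21]
24 → extends → [2, 5, 8, 21, 24]
8 → replaces 21 → [2, 5, 8, 8, 24]
27 → extends → [2, 5, 8, 8, 24, 27]
9 → replaces 24 → [2, 5, 8, 8, 9, 27]
10 → replaces 27 → [2, 5, 8, 8, 9, 10]
19 → extends → [2, 5, 8, 8, 9, 10, 19]
Seven tails, so the longest non-decreasing subsequence has length 7 (e.g. 2, 5, 8, 8, 9, 10, 19).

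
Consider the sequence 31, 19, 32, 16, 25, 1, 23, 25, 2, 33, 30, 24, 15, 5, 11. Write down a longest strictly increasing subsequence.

19, 23, 25, 33

Patience tails give the LIS length; then backtrack through the dp parents:
31 → extends → [31]
19 → replaces 31 → [19]
32 → extends → [19, 32]
16 → replaces 19 → [16, 32]
25 → replaces 32 → [16, 25]
1 → replaces 16 → [1, 25]
23 → replaces 25 → [1, 23]
25 → extends → [1, 23, 25]
2 → replaces 23 → [1, 2, 25]
33 → extends → [1, 2, 25, 33]
30 → replaces 33 → [1, 2, 25, 30]
24 → replaces 25 → [1, 2, 24, 30]
15 → replaces 24 → [1, 2, 15, 30]
5 → replaces 15 → [1, 2, 5, 30]
11 → replaces 30 → [1, 2, 5, 11]
Length 4; one witness is 19, 23, 25, 33.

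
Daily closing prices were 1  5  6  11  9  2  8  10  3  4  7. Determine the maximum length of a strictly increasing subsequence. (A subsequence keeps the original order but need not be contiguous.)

5

Track the smallest tail for each achievable length (strict):
1 → extends → [1]
5 → extends → [1, 5]
6 → extends → [1, 5, 6]
11 → extends → [1, 5, 6, 11]
9 → replaces 11 → [1, 5, 6, 9]
2 → replaces 5 → [1, 2, 6, 9]
8 → replaces 9 → [1, 2, 6, 8]
10 → extends → [1, 2, 6, 8, 10]
3 → replaces 6 → [1, 2, 3, 8, 10]
4 → replaces 8 → [1, 2, 3, 4, 10]
7 → replaces 10 → [1, 2, 3, 4, 7]
Five tails, so the longest strictly increasing subsequence has length 5 (e.g. 1, 5, 6, 9, 10).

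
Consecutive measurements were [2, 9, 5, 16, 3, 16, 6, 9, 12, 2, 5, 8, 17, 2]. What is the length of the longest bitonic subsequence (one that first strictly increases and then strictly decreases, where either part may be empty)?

inc[i] = longest strictly increasing subsequence ending at i; dec[i] = longest strictly decreasing subsequence starting at i:
i:      1  2  3  4  5  6  7  8  9 10 11 12 13 14
a[i]:   2  9  5 16  3 16  6  9 12  2  5  8 17  2
inc:    1  2  2  3  2  3  3  4  5  1  3  4  6  1
dec:    1  4  3  4  2  4  3  3  3  1  2  2  2  1
Best peak at i=9 (value 12): inc=5, dec=3, length 5+3−1 = 7.

7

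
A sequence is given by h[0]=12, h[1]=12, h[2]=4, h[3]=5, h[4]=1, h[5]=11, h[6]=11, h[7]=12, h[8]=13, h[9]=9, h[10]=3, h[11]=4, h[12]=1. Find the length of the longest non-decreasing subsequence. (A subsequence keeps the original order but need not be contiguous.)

6

Let dp[i] be the length of the longest such subsequence ending at index i:
i:      0  1  2  3  4  5  6  7  8  9 10 11 12
h[i]:  12 12  4  5  1 11 11 12 13  9  3  4  1
dp:     1  2  1  2  1  3  4  5  6  3  2  3  2
Maximum dp value is 6.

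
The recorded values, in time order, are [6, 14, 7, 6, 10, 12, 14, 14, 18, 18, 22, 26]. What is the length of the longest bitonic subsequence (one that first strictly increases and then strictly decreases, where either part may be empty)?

8

inc[i] = longest strictly increasing subsequence ending at i; dec[i] = longest strictly decreasing subsequence starting at i:
i:      1  2  3  4  5  6  7  8  9 10 11 12
a[i]:   6 14  7  6 10 12 14 14 18 18 22 26
inc:    1  2  2  1  3  4  5  5  6  6  7  8
dec:    1  3  2  1  1  1  1  1  1  1  1  1
Best peak at i=12 (value 26): inc=8, dec=1, length 8+1−1 = 8.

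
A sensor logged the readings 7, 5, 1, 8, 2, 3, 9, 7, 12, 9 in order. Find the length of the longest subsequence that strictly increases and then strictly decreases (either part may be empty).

inc[i] = longest strictly increasing subsequence ending at i; dec[i] = longest strictly decreasing subsequence starting at i:
i:      1  2  3  4  5  6  7  8  9 10
a[i]:   7  5  1  8  2  3  9  7 12  9
inc:    1  1  1  2  2  3  4  4  5  5
dec:    3  2  1  2  1  1  2  1  2  1
Best peak at i=9 (value 12): inc=5, dec=2, length 5+2−1 = 6.

6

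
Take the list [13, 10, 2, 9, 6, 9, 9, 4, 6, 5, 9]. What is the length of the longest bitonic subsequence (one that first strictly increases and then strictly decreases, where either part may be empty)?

5

inc[i] = longest strictly increasing subsequence ending at i; dec[i] = longest strictly decreasing subsequence starting at i:
i:      1  2  3  4  5  6  7  8  9 10 11
a[i]:  13 10  2  9  6  9  9  4  6  5  9
inc:    1  1  1  2  2  3  3  2  3  3  4
dec:    5  4  1  3  2  3  3  1  2  1  1
Best peak at i=1 (value 13): inc=1, dec=5, length 1+5−1 = 5.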